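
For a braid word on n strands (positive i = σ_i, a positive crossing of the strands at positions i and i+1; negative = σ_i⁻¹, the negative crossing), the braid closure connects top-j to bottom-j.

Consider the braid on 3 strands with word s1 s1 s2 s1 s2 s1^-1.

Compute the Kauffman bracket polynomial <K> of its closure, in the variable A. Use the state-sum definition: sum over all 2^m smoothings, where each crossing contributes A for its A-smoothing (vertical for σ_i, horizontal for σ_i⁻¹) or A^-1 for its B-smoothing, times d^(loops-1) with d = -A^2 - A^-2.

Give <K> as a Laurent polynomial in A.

Braid: s1 s1 s2 s1 s2 s1^-1 on 3 strands, 6 crossings.
Writhe w = (#positive) - (#negative) = 5 - 1 = 4.
Computing the Kauffman bracket via state sum. There are 2^6 = 64 states.
Each crossing splits two ways (0=vertical, 1=horizontal). The state's weight is A^(#A-smoothings - #B-smoothings) * d^(loops - 1).
Tabulate the states by total A-exponent and number of loops L (A-exp: L × count):
  A^6: L=2 ×1
  A^4: L=1 ×2, L=3 ×4
  A^2: L=2 ×12, L=4 ×3
  A^0: L=1 ×7, L=3 ×12, L=5 ×1
  A^-2: L=2 ×11, L=4 ×4
  A^-4: L=1 ×2, L=3 ×4
  A^-6: L=2 ×1
Each group contributes A^e * Σ count * d^(L-1):
Powers of d = -A^2 - A^-2: d^2 = A^4 + 2 + A^-4; d^3 = -A^6 - 3*A^2 - 3*A^-2 - A^-6; d^4 = A^8 + 4*A^4 + 6 + 4*A^-4 + A^-8.
  A^6 * (d) = -A^8 - A^4
  A^4 * (2 + 4*d^2) = 4*A^8 + 10*A^4 + 4
  A^2 * (12*d + 3*d^3) = -3*A^8 - 21*A^4 - 21 - 3*A^-4
  A^0 * (7 + 12*d^2 + d^4) = A^8 + 16*A^4 + 37 + 16*A^-4 + A^-8
  A^-2 * (11*d + 4*d^3) = -4*A^4 - 23 - 23*A^-4 - 4*A^-8
  A^-4 * (2 + 4*d^2) = 4 + 10*A^-4 + 4*A^-8
  A^-6 * (d) = -A^-4 - A^-8
Summing the groups: <K> = A^8 + 1 - A^-4

Answer: A^8 + 1 - A^-4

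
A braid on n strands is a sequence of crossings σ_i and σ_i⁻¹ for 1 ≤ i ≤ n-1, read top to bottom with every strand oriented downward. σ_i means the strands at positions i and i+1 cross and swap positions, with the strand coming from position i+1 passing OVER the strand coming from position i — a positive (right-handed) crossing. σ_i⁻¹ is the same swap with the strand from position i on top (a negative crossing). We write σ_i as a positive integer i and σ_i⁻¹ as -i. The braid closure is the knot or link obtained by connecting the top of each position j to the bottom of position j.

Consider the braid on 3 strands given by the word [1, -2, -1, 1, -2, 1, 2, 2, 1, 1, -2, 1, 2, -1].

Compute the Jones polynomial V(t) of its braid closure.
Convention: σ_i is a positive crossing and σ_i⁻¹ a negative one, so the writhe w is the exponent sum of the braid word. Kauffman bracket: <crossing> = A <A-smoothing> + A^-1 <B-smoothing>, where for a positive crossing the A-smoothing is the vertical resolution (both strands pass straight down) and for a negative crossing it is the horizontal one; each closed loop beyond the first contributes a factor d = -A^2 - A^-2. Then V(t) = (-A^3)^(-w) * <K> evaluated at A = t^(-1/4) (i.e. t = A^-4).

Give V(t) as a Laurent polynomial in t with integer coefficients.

The presented braid s1 s2^-1 s1^-1 s1 s2^-1 s1 s2 s2 s1 s1 s2^-1 s1 s2 s1^-1 on 3 strands reduces by inverse Markov moves (closure unchanged at each step):
  Deconjugate: the word is γ·β·γ⁻¹ with γ = s1 s2^-1 (prefix) and γ⁻¹ = s2 s1^-1 (suffix); strip both.
  Deconjugate: the word is γ·β·γ⁻¹ with γ = s1^-1 (prefix) and γ⁻¹ = s1 (suffix); strip both.
Reduced to β = s1 s2^-1 s1 s2 s2 s1 s1 s2^-1 on 3 strands, 8 crossings.
Compute on β:
Braid: s1 s2^-1 s1 s2 s2 s1 s1 s2^-1 on 3 strands, 8 crossings.
Writhe w = (#positive) - (#negative) = 6 - 2 = 4.
Computing the Kauffman bracket via state sum. There are 2^8 = 256 states.
Each crossing splits two ways (0=vertical, 1=horizontal). The state's weight is A^(#A-smoothings - #B-smoothings) * d^(loops - 1).
Tabulate the states by total A-exponent and number of loops L (A-exp: L × count):
  A^8: L=3 ×1
  A^6: L=2 ×6, L=4 ×2
  A^4: L=1 ×11, L=3 ×16, L=5 ×1
  A^2: L=2 ×47, L=4 ×9
  A^0: L=1 ×26, L=3 ×43, L=5 ×1
  A^-2: L=2 ×41, L=4 ×15
  A^-4: L=3 ×26, L=5 ×2
  A^-6: L=4 ×8
  A^-8: L=5 ×1
Each group contributes A^e * Σ count * d^(L-1):
Powers of d = -A^2 - A^-2: d^2 = A^4 + 2 + A^-4; d^3 = -A^6 - 3*A^2 - 3*A^-2 - A^-6; d^4 = A^8 + 4*A^4 + 6 + 4*A^-4 + A^-8.
  A^8 * (d^2) = A^12 + 2*A^8 + A^4
  A^6 * (6*d + 2*d^3) = -2*A^12 - 12*A^8 - 12*A^4 - 2
  A^4 * (11 + 16*d^2 + d^4) = A^12 + 20*A^8 + 49*A^4 + 20 + A^-4
  A^2 * (47*d + 9*d^3) = -9*A^8 - 74*A^4 - 74 - 9*A^-4
  A^0 * (26 + 43*d^2 + d^4) = A^8 + 47*A^4 + 118 + 47*A^-4 + A^-8
  A^-2 * (41*d + 15*d^3) = -15*A^4 - 86 - 86*A^-4 - 15*A^-8
  A^-4 * (26*d^2 + 2*d^4) = 2*A^4 + 34 + 64*A^-4 + 34*A^-8 + 2*A^-12
  A^-6 * (8*d^3) = -8 - 24*A^-4 - 24*A^-8 - 8*A^-12
  A^-8 * (d^4) = 1 + 4*A^-4 + 6*A^-8 + 4*A^-12 + A^-16
Summing the groups: <K> = 2*A^8 - 2*A^4 + 3 - 3*A^-4 + 2*A^-8 - 2*A^-12 + A^-16
Normalise by the writhe: (-A^3)^(-w) = (-A^3)^(-4) = A^-12, so f(A) = A^-12 * <K> = 2*A^-4 - 2*A^-8 + 3*A^-12 - 3*A^-16 + 2*A^-20 - 2*A^-24 + A^-28.
Substitute A = t^(-1/4), i.e. A^e → t^(-e/4): V(t) = t^7 - 2*t^6 + 2*t^5 - 3*t^4 + 3*t^3 - 2*t^2 + 2*t

Answer: t^7 - 2*t^6 + 2*t^5 - 3*t^4 + 3*t^3 - 2*t^2 + 2*t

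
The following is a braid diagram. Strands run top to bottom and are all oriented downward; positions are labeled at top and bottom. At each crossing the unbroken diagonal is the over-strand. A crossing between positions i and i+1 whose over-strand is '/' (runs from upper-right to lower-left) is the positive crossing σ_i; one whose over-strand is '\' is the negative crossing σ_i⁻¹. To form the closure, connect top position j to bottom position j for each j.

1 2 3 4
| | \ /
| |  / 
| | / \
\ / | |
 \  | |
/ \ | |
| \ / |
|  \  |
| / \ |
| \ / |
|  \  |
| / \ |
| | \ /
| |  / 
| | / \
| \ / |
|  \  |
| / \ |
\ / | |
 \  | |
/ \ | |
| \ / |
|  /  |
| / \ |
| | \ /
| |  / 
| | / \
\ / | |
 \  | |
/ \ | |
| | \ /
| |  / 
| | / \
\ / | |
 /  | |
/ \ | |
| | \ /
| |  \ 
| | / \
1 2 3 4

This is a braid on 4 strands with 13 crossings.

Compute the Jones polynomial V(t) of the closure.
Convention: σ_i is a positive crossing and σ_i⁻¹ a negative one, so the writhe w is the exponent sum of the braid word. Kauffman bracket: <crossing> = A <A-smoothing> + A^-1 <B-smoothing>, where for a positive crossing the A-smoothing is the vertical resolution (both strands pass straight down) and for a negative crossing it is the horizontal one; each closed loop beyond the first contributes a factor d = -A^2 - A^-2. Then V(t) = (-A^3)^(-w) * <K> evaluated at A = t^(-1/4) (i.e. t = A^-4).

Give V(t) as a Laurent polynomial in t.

Reading the diagram top to bottom ('/'-over between positions i,i+1 = s_i, '\'-over = s_i^-1): braid word = s3 s1^-1 s2^-1 s2^-1 s3 s2^-1 s1^-1 s2 s3 s1^-1 s3 s1 s3^-1.
The presented braid s3 s1^-1 s2^-1 s2^-1 s3 s2^-1 s1^-1 s2 s3 s1^-1 s3 s1 s3^-1 on 4 strands reduces by inverse Markov moves (closure unchanged at each step):
  Deconjugate: the word is γ·β·γ⁻¹ with γ = s3 s1^-1 (prefix) and γ⁻¹ = s1 s3^-1 (suffix); strip both.
Reduced to β = s2^-1 s2^-1 s3 s2^-1 s1^-1 s2 s3 s1^-1 s3 on 4 strands, 9 crossings.
Compute on β:
Braid: s2^-1 s2^-1 s3 s2^-1 s1^-1 s2 s3 s1^-1 s3 on 4 strands, 9 crossings.
Writhe w = (#positive) - (#negative) = 4 - 5 = -1.
State-sum expansion of <K>. There are 2^9 = 512 states.
Smooth each crossing (0=||, 1=⌣⌢); contribution A^(Σ sign_k(1-2s_k)) * d^(L-1).
Tabulate the states by total A-exponent and number of loops L (A-exp: L × count):
  A^9: L=5 ×1
  A^7: L=4 ×9
  A^5: L=3 ×32, L=5 ×4
  A^3: L=2 ×55, L=4 ×28, L=6 ×1
  A^1: L=1 ×39, L=3 ×77, L=5 ×10
  A^-1: L=2 ×87, L=4 ×38, L=6 ×1
  A^-3: L=1 ×14, L=3 ×64, L=5 ×6
  A^-5: L=2 ×17, L=4 ×19
  A^-7: L=3 ×7, L=5 ×2
  A^-9: L=4 ×1
Each group contributes A^e * Σ count * d^(L-1):
Powers of d = -A^2 - A^-2: d^2 = A^4 + 2 + A^-4; d^3 = -A^6 - 3*A^2 - 3*A^-2 - A^-6; d^4 = A^8 + 4*A^4 + 6 + 4*A^-4 + A^-8; d^5 = -A^10 - 5*A^6 - 10*A^2 - 10*A^-2 - 5*A^-6 - A^-10.
  A^9 * (d^4) = A^17 + 4*A^13 + 6*A^9 + 4*A^5 + A
  A^7 * (9*d^3) = -9*A^13 - 27*A^9 - 27*A^5 - 9*A
  A^5 * (32*d^2 + 4*d^4) = 4*A^13 + 48*A^9 + 88*A^5 + 48*A + 4*A^-3
  A^3 * (55*d + 28*d^3 + d^5) = -A^13 - 33*A^9 - 149*A^5 - 149*A - 33*A^-3 - A^-7
  A^1 * (39 + 77*d^2 + 10*d^4) = 10*A^9 + 117*A^5 + 253*A + 117*A^-3 + 10*A^-7
  A^-1 * (87*d + 38*d^3 + d^5) = -A^9 - 43*A^5 - 211*A - 211*A^-3 - 43*A^-7 - A^-11
  A^-3 * (14 + 64*d^2 + 6*d^4) = 6*A^5 + 88*A + 178*A^-3 + 88*A^-7 + 6*A^-11
  A^-5 * (17*d + 19*d^3) = -19*A - 74*A^-3 - 74*A^-7 - 19*A^-11
  A^-7 * (7*d^2 + 2*d^4) = 2*A + 15*A^-3 + 26*A^-7 + 15*A^-11 + 2*A^-15
  A^-9 * (d^3) = -A^-3 - 3*A^-7 - 3*A^-11 - A^-15
Summing the groups: <K> = A^17 - 2*A^13 + 3*A^9 - 4*A^5 + 4*A - 5*A^-3 + 3*A^-7 - 2*A^-11 + A^-15
Normalise by the writhe: (-A^3)^(-w) = (-A^3)^(1) = -A^3, so f(A) = -A^3 * <K> = -A^20 + 2*A^16 - 3*A^12 + 4*A^8 - 4*A^4 + 5 - 3*A^-4 + 2*A^-8 - A^-12.
Substitute A = t^(-1/4), i.e. A^e → t^(-e/4): V(t) = -t^3 + 2*t^2 - 3*t + 5 - 4*t^-1 + 4*t^-2 - 3*t^-3 + 2*t^-4 - t^-5

Answer: -t^3 + 2*t^2 - 3*t + 5 - 4*t^-1 + 4*t^-2 - 3*t^-3 + 2*t^-4 - t^-5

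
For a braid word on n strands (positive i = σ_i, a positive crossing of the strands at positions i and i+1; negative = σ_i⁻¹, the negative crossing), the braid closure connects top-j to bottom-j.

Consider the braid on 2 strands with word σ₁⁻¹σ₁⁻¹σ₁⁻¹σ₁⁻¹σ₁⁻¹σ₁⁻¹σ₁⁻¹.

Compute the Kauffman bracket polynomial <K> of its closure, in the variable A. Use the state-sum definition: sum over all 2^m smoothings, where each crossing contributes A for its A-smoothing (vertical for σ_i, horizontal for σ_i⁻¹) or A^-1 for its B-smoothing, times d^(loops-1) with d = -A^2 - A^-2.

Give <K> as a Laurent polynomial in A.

Braid: s1^-1 s1^-1 s1^-1 s1^-1 s1^-1 s1^-1 s1^-1 on 2 strands, 7 crossings.
Writhe w = (#positive) - (#negative) = 0 - 7 = -7.
Computing the Kauffman bracket via state sum. There are 2^7 = 128 states.
Smooth each crossing (0=||, 1=⌣⌢); contribution A^(Σ sign_k(1-2s_k)) * d^(L-1).
Tabulate the states by total A-exponent and number of loops L (A-exp: L × count):
  A^7: L=7 ×1
  A^5: L=6 ×7
  A^3: L=5 ×21
  A^1: L=4 ×35
  A^-1: L=3 ×35
  A^-3: L=2 ×21
  A^-5: L=1 ×7
  A^-7: L=2 ×1
Each group contributes A^e * Σ count * d^(L-1):
Powers of d = -A^2 - A^-2: d^2 = A^4 + 2 + A^-4; d^3 = -A^6 - 3*A^2 - 3*A^-2 - A^-6; d^4 = A^8 + 4*A^4 + 6 + 4*A^-4 + A^-8; d^5 = -A^10 - 5*A^6 - 10*A^2 - 10*A^-2 - 5*A^-6 - A^-10; d^6 = A^12 + 6*A^8 + 15*A^4 + 20 + 15*A^-4 + 6*A^-8 + A^-12.
  A^7 * (d^6) = A^19 + 6*A^15 + 15*A^11 + 20*A^7 + 15*A^3 + 6*A^-1 + A^-5
  A^5 * (7*d^5) = -7*A^15 - 35*A^11 - 70*A^7 - 70*A^3 - 35*A^-1 - 7*A^-5
  A^3 * (21*d^4) = 21*A^11 + 84*A^7 + 126*A^3 + 84*A^-1 + 21*A^-5
  A^1 * (35*d^3) = -35*A^7 - 105*A^3 - 105*A^-1 - 35*A^-5
  A^-1 * (35*d^2) = 35*A^3 + 70*A^-1 + 35*A^-5
  A^-3 * (21*d) = -21*A^-1 - 21*A^-5
  A^-5 * (7) = 7*A^-5
  A^-7 * (d) = -A^-5 - A^-9
Summing the groups: <K> = A^19 - A^15 + A^11 - A^7 + A^3 - A^-1 - A^-9

Answer: A^19 - A^15 + A^11 - A^7 + A^3 - A^-1 - A^-9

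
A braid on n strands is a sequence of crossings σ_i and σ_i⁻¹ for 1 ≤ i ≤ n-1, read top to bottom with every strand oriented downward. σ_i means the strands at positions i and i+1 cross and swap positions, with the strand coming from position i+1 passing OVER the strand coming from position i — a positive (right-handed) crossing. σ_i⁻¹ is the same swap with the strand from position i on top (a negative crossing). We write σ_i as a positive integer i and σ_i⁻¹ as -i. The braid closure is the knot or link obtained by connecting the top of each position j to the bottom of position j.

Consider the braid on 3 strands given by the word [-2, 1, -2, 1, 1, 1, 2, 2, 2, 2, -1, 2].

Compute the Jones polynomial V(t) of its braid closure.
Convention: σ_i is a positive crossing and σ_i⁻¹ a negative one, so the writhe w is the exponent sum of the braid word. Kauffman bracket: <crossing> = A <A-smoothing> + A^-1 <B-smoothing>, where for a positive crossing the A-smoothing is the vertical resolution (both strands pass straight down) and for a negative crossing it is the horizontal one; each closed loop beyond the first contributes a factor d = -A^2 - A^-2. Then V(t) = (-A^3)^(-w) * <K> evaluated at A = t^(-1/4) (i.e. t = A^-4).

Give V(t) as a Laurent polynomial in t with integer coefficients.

The presented braid s2^-1 s1 s2^-1 s1 s1 s1 s2 s2 s2 s2 s1^-1 s2 on 3 strands reduces by inverse Markov moves (closure unchanged at each step):
  Deconjugate: the word is γ·β·γ⁻¹ with γ = s2^-1 s1 (prefix) and γ⁻¹ = s1^-1 s2 (suffix); strip both.
  Deconjugate: the word is γ·β·γ⁻¹ with γ = s2^-1 (prefix) and γ⁻¹ = s2 (suffix); strip both.
Reduced to β = s1 s1 s1 s2 s2 s2 on 3 strands, 6 crossings.
Compute on β:
Braid: s1 s1 s1 s2 s2 s2 on 3 strands, 6 crossings.
Writhe w = (#positive) - (#negative) = 6 - 0 = 6.
Enumerate smoothing states for the bracket polynomial. There are 2^6 = 64 states.
For each crossing: s=0 is the vertical smoothing, s=1 horizontal. Crossing k contributes A^(sign_k * (1 - 2*s_k)); loop factor d = -A^2 - A^-2.
Tabulate the states by total A-exponent and number of loops L (A-exp: L × count):
  A^6: L=3 ×1
  A^4: L=2 ×6
  A^2: L=1 ×9, L=3 ×6
  A^0: L=2 ×18, L=4 ×2
  A^-2: L=3 ×15
  A^-4: L=4 ×6
  A^-6: L=5 ×1
Each group contributes A^e * Σ count * d^(L-1):
Powers of d = -A^2 - A^-2: d^2 = A^4 + 2 + A^-4; d^3 = -A^6 - 3*A^2 - 3*A^-2 - A^-6; d^4 = A^8 + 4*A^4 + 6 + 4*A^-4 + A^-8.
  A^6 * (d^2) = A^10 + 2*A^6 + A^2
  A^4 * (6*d) = -6*A^6 - 6*A^2
  A^2 * (9 + 6*d^2) = 6*A^6 + 21*A^2 + 6*A^-2
  A^0 * (18*d + 2*d^3) = -2*A^6 - 24*A^2 - 24*A^-2 - 2*A^-6
  A^-2 * (15*d^2) = 15*A^2 + 30*A^-2 + 15*A^-6
  A^-4 * (6*d^3) = -6*A^2 - 18*A^-2 - 18*A^-6 - 6*A^-10
  A^-6 * (d^4) = A^2 + 4*A^-2 + 6*A^-6 + 4*A^-10 + A^-14
Summing the groups: <K> = A^10 + 2*A^2 - 2*A^-2 + A^-6 - 2*A^-10 + A^-14
Normalise by the writhe: (-A^3)^(-w) = (-A^3)^(-6) = A^-18, so f(A) = A^-18 * <K> = A^-8 + 2*A^-16 - 2*A^-20 + A^-24 - 2*A^-28 + A^-32.
Substitute A = t^(-1/4), i.e. A^e → t^(-e/4): V(t) = t^8 - 2*t^7 + t^6 - 2*t^5 + 2*t^4 + t^2

Answer: t^8 - 2*t^7 + t^6 - 2*t^5 + 2*t^4 + t^2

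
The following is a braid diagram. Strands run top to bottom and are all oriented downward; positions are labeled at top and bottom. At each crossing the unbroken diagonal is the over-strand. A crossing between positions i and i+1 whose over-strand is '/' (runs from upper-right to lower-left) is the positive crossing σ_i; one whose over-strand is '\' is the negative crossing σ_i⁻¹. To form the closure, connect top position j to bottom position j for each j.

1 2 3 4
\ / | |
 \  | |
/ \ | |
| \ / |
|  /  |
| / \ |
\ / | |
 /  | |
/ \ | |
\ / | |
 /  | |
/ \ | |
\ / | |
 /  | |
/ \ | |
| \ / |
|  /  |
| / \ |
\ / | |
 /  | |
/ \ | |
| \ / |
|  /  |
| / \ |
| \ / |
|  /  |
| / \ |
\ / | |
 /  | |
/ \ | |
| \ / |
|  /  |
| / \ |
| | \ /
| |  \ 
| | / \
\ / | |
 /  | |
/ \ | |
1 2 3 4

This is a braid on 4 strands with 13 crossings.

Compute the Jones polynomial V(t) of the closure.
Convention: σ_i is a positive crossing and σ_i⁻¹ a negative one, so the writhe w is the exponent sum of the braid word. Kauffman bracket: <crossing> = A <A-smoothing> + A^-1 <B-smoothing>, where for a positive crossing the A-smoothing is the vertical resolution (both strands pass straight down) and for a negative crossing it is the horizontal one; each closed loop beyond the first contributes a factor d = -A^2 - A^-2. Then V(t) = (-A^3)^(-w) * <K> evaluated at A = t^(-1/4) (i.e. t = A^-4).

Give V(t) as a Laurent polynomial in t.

Reading the diagram top to bottom ('/'-over between positions i,i+1 = s_i, '\'-over = s_i^-1): braid word = s1^-1 s2 s1 s1 s1 s2 s1 s2 s2 s1 s2 s3^-1 s1.
The presented braid s1^-1 s2 s1 s1 s1 s2 s1 s2 s2 s1 s2 s3^-1 s1 on 4 strands reduces by inverse Markov moves (closure unchanged at each step):
  Deconjugate: the word is γ·β·γ⁻¹ with γ = s1^-1 (prefix) and γ⁻¹ = s1 (suffix); strip both.
  Destabilize: the word has the form β·s3^-1 where s3^-1 occurs only as the final letter (β ∈ B_3); drop it and the last strand → 3 strands.
Reduced to β = s2 s1 s1 s1 s2 s1 s2 s2 s1 s2 on 3 strands, 10 crossings.
Compute on β:
Braid: s2 s1 s1 s1 s2 s1 s2 s2 s1 s2 on 3 strands, 10 crossings.
Writhe w = (#positive) - (#negative) = 10 - 0 = 10.
Computing the Kauffman bracket via state sum. There are 2^10 = 1024 states.
Each crossing splits two ways (0=vertical, 1=horizontal). The state's weight is A^(#A-smoothings - #B-smoothings) * d^(loops - 1).
Tabulate the states by total A-exponent and number of loops L (A-exp: L × count):
  A^10: L=3 ×1
  A^8: L=2 ×10
  A^6: L=1 ×25, L=3 ×20
  A^4: L=2 ×100, L=4 ×20
  A^2: L=1 ×36, L=3 ×164, L=5 ×10
  A^0: L=2 ×108, L=4 ×142, L=6 ×2
  A^-2: L=1 ×12, L=3 ×129, L=5 ×69
  A^-4: L=2 ×24, L=4 ×78, L=6 ×18
  A^-6: L=3 ×19, L=5 ×24, L=7 ×2
  A^-8: L=4 ×7, L=6 ×3
  A^-10: L=5 ×1
Each group contributes A^e * Σ count * d^(L-1):
Powers of d = -A^2 - A^-2: d^2 = A^4 + 2 + A^-4; d^3 = -A^6 - 3*A^2 - 3*A^-2 - A^-6; d^4 = A^8 + 4*A^4 + 6 + 4*A^-4 + A^-8; d^5 = -A^10 - 5*A^6 - 10*A^2 - 10*A^-2 - 5*A^-6 - A^-10; d^6 = A^12 + 6*A^8 + 15*A^4 + 20 + 15*A^-4 + 6*A^-8 + A^-12.
  A^10 * (d^2) = A^14 + 2*A^10 + A^6
  A^8 * (10*d) = -10*A^10 - 10*A^6
  A^6 * (25 + 20*d^2) = 20*A^10 + 65*A^6 + 20*A^2
  A^4 * (100*d + 20*d^3) = -20*A^10 - 160*A^6 - 160*A^2 - 20*A^-2
  A^2 * (36 + 164*d^2 + 10*d^4) = 10*A^10 + 204*A^6 + 424*A^2 + 204*A^-2 + 10*A^-6
  A^0 * (108*d + 142*d^3 + 2*d^5) = -2*A^10 - 152*A^6 - 554*A^2 - 554*A^-2 - 152*A^-6 - 2*A^-10
  A^-2 * (12 + 129*d^2 + 69*d^4) = 69*A^6 + 405*A^2 + 684*A^-2 + 405*A^-6 + 69*A^-10
  A^-4 * (24*d + 78*d^3 + 18*d^5) = -18*A^6 - 168*A^2 - 438*A^-2 - 438*A^-6 - 168*A^-10 - 18*A^-14
  A^-6 * (19*d^2 + 24*d^4 + 2*d^6) = 2*A^6 + 36*A^2 + 145*A^-2 + 222*A^-6 + 145*A^-10 + 36*A^-14 + 2*A^-18
  A^-8 * (7*d^3 + 3*d^5) = -3*A^2 - 22*A^-2 - 51*A^-6 - 51*A^-10 - 22*A^-14 - 3*A^-18
  A^-10 * (d^4) = A^-2 + 4*A^-6 + 6*A^-10 + 4*A^-14 + A^-18
Summing the groups: <K> = A^14 + A^6 - A^-10
Normalise by the writhe: (-A^3)^(-w) = (-A^3)^(-10) = A^-30, so f(A) = A^-30 * <K> = A^-16 + A^-24 - A^-40.
Substitute A = t^(-1/4), i.e. A^e → t^(-e/4): V(t) = -t^10 + t^6 + t^4

Answer: -t^10 + t^6 + t^4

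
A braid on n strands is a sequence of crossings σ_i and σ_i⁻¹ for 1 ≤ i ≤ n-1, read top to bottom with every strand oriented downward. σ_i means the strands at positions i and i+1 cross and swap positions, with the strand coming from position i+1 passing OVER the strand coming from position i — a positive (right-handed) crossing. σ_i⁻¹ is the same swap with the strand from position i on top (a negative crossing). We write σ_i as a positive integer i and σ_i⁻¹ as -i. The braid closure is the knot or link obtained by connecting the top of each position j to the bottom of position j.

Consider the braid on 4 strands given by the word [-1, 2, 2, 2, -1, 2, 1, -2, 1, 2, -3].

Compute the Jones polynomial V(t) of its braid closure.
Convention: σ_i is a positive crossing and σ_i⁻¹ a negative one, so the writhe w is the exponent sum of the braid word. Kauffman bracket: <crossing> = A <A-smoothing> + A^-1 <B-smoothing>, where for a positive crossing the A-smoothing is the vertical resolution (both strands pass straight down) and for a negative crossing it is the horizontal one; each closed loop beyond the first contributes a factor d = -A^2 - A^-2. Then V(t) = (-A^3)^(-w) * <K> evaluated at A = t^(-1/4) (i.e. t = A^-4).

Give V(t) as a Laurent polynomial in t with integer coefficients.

The presented braid s1^-1 s2 s2 s2 s1^-1 s2 s1 s2^-1 s1 s2 s3^-1 on 4 strands reduces by inverse Markov moves (closure unchanged at each step):
  Destabilize: the word has the form β·s3^-1 where s3^-1 occurs only as the final letter (β ∈ B_3); drop it and the last strand → 3 strands.
Reduced to β = s1^-1 s2 s2 s2 s1^-1 s2 s1 s2^-1 s1 s2 on 3 strands, 10 crossings.
Compute on β:
Braid: s1^-1 s2 s2 s2 s1^-1 s2 s1 s2^-1 s1 s2 on 3 strands, 10 crossings.
Writhe w = (#positive) - (#negative) = 7 - 3 = 4.
Computing the Kauffman bracket via state sum. There are 2^10 = 1024 states.
Each crossing splits two ways (0=vertical, 1=horizontal). The state's weight is A^(#A-smoothings - #B-smoothings) * d^(loops - 1).
Tabulate the states by total A-exponent and number of loops L (A-exp: L × count):
  A^10: L=2 ×1
  A^8: L=1 ×5, L=3 ×5
  A^6: L=2 ×39, L=4 ×6
  A^4: L=1 ×34, L=3 ×85, L=5 ×1
  A^2: L=2 ×138, L=4 ×72
  A^0: L=1 ×48, L=3 ×167, L=5 ×37
  A^-2: L=2 ×91, L=4 ×109, L=6 ×10
  A^-4: L=3 ×82, L=5 ×37, L=7 ×1
  A^-6: L=4 ×40, L=6 ×5
  A^-8: L=5 ×10
  A^-10: L=6 ×1
Each group contributes A^e * Σ count * d^(L-1):
Powers of d = -A^2 - A^-2: d^2 = A^4 + 2 + A^-4; d^3 = -A^6 - 3*A^2 - 3*A^-2 - A^-6; d^4 = A^8 + 4*A^4 + 6 + 4*A^-4 + A^-8; d^5 = -A^10 - 5*A^6 - 10*A^2 - 10*A^-2 - 5*A^-6 - A^-10; d^6 = A^12 + 6*A^8 + 15*A^4 + 20 + 15*A^-4 + 6*A^-8 + A^-12.
  A^10 * (d) = -A^12 - A^8
  A^8 * (5 + 5*d^2) = 5*A^12 + 15*A^8 + 5*A^4
  A^6 * (39*d + 6*d^3) = -6*A^12 - 57*A^8 - 57*A^4 - 6
  A^4 * (34 + 85*d^2 + d^4) = A^12 + 89*A^8 + 210*A^4 + 89 + A^-4
  A^2 * (138*d + 72*d^3) = -72*A^8 - 354*A^4 - 354 - 72*A^-4
  A^0 * (48 + 167*d^2 + 37*d^4) = 37*A^8 + 315*A^4 + 604 + 315*A^-4 + 37*A^-8
  A^-2 * (91*d + 109*d^3 + 10*d^5) = -10*A^8 - 159*A^4 - 518 - 518*A^-4 - 159*A^-8 - 10*A^-12
  A^-4 * (82*d^2 + 37*d^4 + d^6) = A^8 + 43*A^4 + 245 + 406*A^-4 + 245*A^-8 + 43*A^-12 + A^-16
  A^-6 * (40*d^3 + 5*d^5) = -5*A^4 - 65 - 170*A^-4 - 170*A^-8 - 65*A^-12 - 5*A^-16
  A^-8 * (10*d^4) = 10 + 40*A^-4 + 60*A^-8 + 40*A^-12 + 10*A^-16
  A^-10 * (d^5) = -1 - 5*A^-4 - 10*A^-8 - 10*A^-12 - 5*A^-16 - A^-20
Summing the groups: <K> = -A^12 + 2*A^8 - 2*A^4 + 4 - 3*A^-4 + 3*A^-8 - 2*A^-12 + A^-16 - A^-20
Normalise by the writhe: (-A^3)^(-w) = (-A^3)^(-4) = A^-12, so f(A) = A^-12 * <K> = -1 + 2*A^-4 - 2*A^-8 + 4*A^-12 - 3*A^-16 + 3*A^-20 - 2*A^-24 + A^-28 - A^-32.
Substitute A = t^(-1/4), i.e. A^e → t^(-e/4): V(t) = -t^8 + t^7 - 2*t^6 + 3*t^5 - 3*t^4 + 4*t^3 - 2*t^2 + 2*t - 1

Answer: -t^8 + t^7 - 2*t^6 + 3*t^5 - 3*t^4 + 4*t^3 - 2*t^2 + 2*t - 1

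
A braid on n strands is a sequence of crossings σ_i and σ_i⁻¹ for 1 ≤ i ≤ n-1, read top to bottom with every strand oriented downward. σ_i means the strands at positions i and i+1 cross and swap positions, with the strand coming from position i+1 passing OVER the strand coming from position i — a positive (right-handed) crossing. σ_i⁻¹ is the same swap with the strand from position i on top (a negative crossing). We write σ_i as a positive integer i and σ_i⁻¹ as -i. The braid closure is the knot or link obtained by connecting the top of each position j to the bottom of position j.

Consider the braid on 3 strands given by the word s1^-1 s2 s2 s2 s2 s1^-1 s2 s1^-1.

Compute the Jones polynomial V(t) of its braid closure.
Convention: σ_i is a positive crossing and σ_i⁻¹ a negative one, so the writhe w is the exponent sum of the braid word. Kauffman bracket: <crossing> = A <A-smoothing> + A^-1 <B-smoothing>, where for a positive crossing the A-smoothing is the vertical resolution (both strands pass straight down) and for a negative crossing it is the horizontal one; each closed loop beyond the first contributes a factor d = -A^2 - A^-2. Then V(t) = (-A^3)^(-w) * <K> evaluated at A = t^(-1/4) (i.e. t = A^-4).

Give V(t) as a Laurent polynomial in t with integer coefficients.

-t^6 + 2*t^5 - 3*t^4 + 4*t^3 - 4*t^2 + 4*t - 2 + 2*t^-1 - t^-2

Derivation:
Braid: s1^-1 s2 s2 s2 s2 s1^-1 s2 s1^-1 on 3 strands, 8 crossings.
Writhe w = (#positive) - (#negative) = 5 - 3 = 2.
State-sum expansion of <K>. There are 2^8 = 256 states.
Smooth each crossing (0=||, 1=⌣⌢); contribution A^(Σ sign_k(1-2s_k)) * d^(L-1).
Tabulate the states by total A-exponent and number of loops L (A-exp: L × count):
  A^8: L=4 ×1
  A^6: L=3 ×8
  A^4: L=2 ×22, L=4 ×6
  A^2: L=1 ×23, L=3 ×29, L=5 ×4
  A^0: L=2 ×47, L=4 ×22, L=6 ×1
  A^-2: L=3 ×48, L=5 ×8
  A^-4: L=4 ×27, L=6 ×1
  A^-6: L=5 ×8
  A^-8: L=6 ×1
Each group contributes A^e * Σ count * d^(L-1):
Powers of d = -A^2 - A^-2: d^2 = A^4 + 2 + A^-4; d^3 = -A^6 - 3*A^2 - 3*A^-2 - A^-6; d^4 = A^8 + 4*A^4 + 6 + 4*A^-4 + A^-8; d^5 = -A^10 - 5*A^6 - 10*A^2 - 10*A^-2 - 5*A^-6 - A^-10.
  A^8 * (d^3) = -A^14 - 3*A^10 - 3*A^6 - A^2
  A^6 * (8*d^2) = 8*A^10 + 16*A^6 + 8*A^2
  A^4 * (22*d + 6*d^3) = -6*A^10 - 40*A^6 - 40*A^2 - 6*A^-2
  A^2 * (23 + 29*d^2 + 4*d^4) = 4*A^10 + 45*A^6 + 105*A^2 + 45*A^-2 + 4*A^-6
  A^0 * (47*d + 22*d^3 + d^5) = -A^10 - 27*A^6 - 123*A^2 - 123*A^-2 - 27*A^-6 - A^-10
  A^-2 * (48*d^2 + 8*d^4) = 8*A^6 + 80*A^2 + 144*A^-2 + 80*A^-6 + 8*A^-10
  A^-4 * (27*d^3 + d^5) = -A^6 - 32*A^2 - 91*A^-2 - 91*A^-6 - 32*A^-10 - A^-14
  A^-6 * (8*d^4) = 8*A^2 + 32*A^-2 + 48*A^-6 + 32*A^-10 + 8*A^-14
  A^-8 * (d^5) = -A^2 - 5*A^-2 - 10*A^-6 - 10*A^-10 - 5*A^-14 - A^-18
Summing the groups: <K> = -A^14 + 2*A^10 - 2*A^6 + 4*A^2 - 4*A^-2 + 4*A^-6 - 3*A^-10 + 2*A^-14 - A^-18
Normalise by the writhe: (-A^3)^(-w) = (-A^3)^(-2) = A^-6, so f(A) = A^-6 * <K> = -A^8 + 2*A^4 - 2 + 4*A^-4 - 4*A^-8 + 4*A^-12 - 3*A^-16 + 2*A^-20 - A^-24.
Substitute A = t^(-1/4), i.e. A^e → t^(-e/4): V(t) = -t^6 + 2*t^5 - 3*t^4 + 4*t^3 - 4*t^2 + 4*t - 2 + 2*t^-1 - t^-2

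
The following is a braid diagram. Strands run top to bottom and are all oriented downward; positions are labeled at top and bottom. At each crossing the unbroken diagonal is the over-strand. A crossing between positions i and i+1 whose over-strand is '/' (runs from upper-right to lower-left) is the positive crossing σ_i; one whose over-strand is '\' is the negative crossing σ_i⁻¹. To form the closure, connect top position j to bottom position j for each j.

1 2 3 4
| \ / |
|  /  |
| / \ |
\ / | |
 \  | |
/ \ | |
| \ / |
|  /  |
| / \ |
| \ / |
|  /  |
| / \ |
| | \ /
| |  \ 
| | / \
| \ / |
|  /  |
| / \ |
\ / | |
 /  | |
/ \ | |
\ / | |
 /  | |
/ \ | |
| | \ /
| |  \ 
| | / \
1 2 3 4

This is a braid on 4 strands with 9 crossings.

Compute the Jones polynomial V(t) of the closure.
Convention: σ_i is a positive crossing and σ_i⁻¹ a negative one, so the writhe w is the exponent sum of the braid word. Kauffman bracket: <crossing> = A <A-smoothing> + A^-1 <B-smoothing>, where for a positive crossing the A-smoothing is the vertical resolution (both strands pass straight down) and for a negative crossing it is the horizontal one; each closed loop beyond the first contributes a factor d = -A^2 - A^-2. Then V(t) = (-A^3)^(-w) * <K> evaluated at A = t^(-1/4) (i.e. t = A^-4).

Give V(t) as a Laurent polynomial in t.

t^7 - 2*t^6 + 3*t^5 - 5*t^4 + 5*t^3 - 4*t^2 + 4*t - 2 + t^-1

Derivation:
Reading the diagram top to bottom ('/'-over between positions i,i+1 = s_i, '\'-over = s_i^-1): braid word = s2 s1^-1 s2 s2 s3^-1 s2 s1 s1 s3^-1.
Braid: s2 s1^-1 s2 s2 s3^-1 s2 s1 s1 s3^-1 on 4 strands, 9 crossings.
Writhe w = (#positive) - (#negative) = 6 - 3 = 3.
Enumerate smoothing states for the bracket polynomial. There are 2^9 = 512 states.
Each crossing splits two ways (0=vertical, 1=horizontal). The state's weight is A^(#A-smoothings - #B-smoothings) * d^(loops - 1).
Tabulate the states by total A-exponent and number of loops L (A-exp: L × count):
  A^9: L=3 ×1
  A^7: L=2 ×6, L=4 ×3
  A^5: L=1 ×11, L=3 ×24, L=5 ×1
  A^3: L=2 ×68, L=4 ×16
  A^1: L=1 ×38, L=3 ×85, L=5 ×3
  A^-1: L=2 ×77, L=4 ×49
  A^-3: L=3 ×69, L=5 ×15
  A^-5: L=4 ×34, L=6 ×2
  A^-7: L=5 ×9
  A^-9: L=6 ×1
Each group contributes A^e * Σ count * d^(L-1):
Powers of d = -A^2 - A^-2: d^2 = A^4 + 2 + A^-4; d^3 = -A^6 - 3*A^2 - 3*A^-2 - A^-6; d^4 = A^8 + 4*A^4 + 6 + 4*A^-4 + A^-8; d^5 = -A^10 - 5*A^6 - 10*A^2 - 10*A^-2 - 5*A^-6 - A^-10.
  A^9 * (d^2) = A^13 + 2*A^9 + A^5
  A^7 * (6*d + 3*d^3) = -3*A^13 - 15*A^9 - 15*A^5 - 3*A
  A^5 * (11 + 24*d^2 + d^4) = A^13 + 28*A^9 + 65*A^5 + 28*A + A^-3
  A^3 * (68*d + 16*d^3) = -16*A^9 - 116*A^5 - 116*A - 16*A^-3
  A^1 * (38 + 85*d^2 + 3*d^4) = 3*A^9 + 97*A^5 + 226*A + 97*A^-3 + 3*A^-7
  A^-1 * (77*d + 49*d^3) = -49*A^5 - 224*A - 224*A^-3 - 49*A^-7
  A^-3 * (69*d^2 + 15*d^4) = 15*A^5 + 129*A + 228*A^-3 + 129*A^-7 + 15*A^-11
  A^-5 * (34*d^3 + 2*d^5) = -2*A^5 - 44*A - 122*A^-3 - 122*A^-7 - 44*A^-11 - 2*A^-15
  A^-7 * (9*d^4) = 9*A + 36*A^-3 + 54*A^-7 + 36*A^-11 + 9*A^-15
  A^-9 * (d^5) = -A - 5*A^-3 - 10*A^-7 - 10*A^-11 - 5*A^-15 - A^-19
Summing the groups: <K> = -A^13 + 2*A^9 - 4*A^5 + 4*A - 5*A^-3 + 5*A^-7 - 3*A^-11 + 2*A^-15 - A^-19
Normalise by the writhe: (-A^3)^(-w) = (-A^3)^(-3) = -A^-9, so f(A) = -A^-9 * <K> = A^4 - 2 + 4*A^-4 - 4*A^-8 + 5*A^-12 - 5*A^-16 + 3*A^-20 - 2*A^-24 + A^-28.
Substitute A = t^(-1/4), i.e. A^e → t^(-e/4): V(t) = t^7 - 2*t^6 + 3*t^5 - 5*t^4 + 5*t^3 - 4*t^2 + 4*t - 2 + t^-1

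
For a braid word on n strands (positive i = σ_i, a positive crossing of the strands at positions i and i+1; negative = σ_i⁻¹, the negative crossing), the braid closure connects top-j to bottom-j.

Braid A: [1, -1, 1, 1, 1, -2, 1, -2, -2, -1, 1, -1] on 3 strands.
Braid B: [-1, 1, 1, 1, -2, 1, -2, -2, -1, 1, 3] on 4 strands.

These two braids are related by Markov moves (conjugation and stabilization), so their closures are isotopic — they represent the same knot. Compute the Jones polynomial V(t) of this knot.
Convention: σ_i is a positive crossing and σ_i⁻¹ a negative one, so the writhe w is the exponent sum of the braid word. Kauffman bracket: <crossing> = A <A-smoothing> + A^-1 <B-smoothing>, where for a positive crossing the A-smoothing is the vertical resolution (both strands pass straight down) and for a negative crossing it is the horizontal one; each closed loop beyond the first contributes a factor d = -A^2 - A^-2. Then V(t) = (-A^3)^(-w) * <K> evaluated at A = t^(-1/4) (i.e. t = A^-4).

Markov-equivalent braids have isotopic closures, hence identical knot invariants. Strip the Markov moves from each word to reach a common short braid β, then compute V(t) once on β.
Braid A: s1 s1^-1 s1 s1 s1 s2^-1 s1 s2^-1 s2^-1 s1^-1 s1 s1^-1 on 3 strands reduces by inverse Markov moves (closure unchanged at each step):
  Deconjugate: the word is γ·β·γ⁻¹ with γ = s1 (prefix) and γ⁻¹ = s1^-1 (suffix); strip both.
  Deconjugate: the word is γ·β·γ⁻¹ with γ = s1^-1 s1 (prefix) and γ⁻¹ = s1^-1 s1 (suffix); strip both.
Reduced to β = s1 s1 s2^-1 s1 s2^-1 s2^-1 on 3 strands, 6 crossings.
Braid B: s1^-1 s1 s1 s1 s2^-1 s1 s2^-1 s2^-1 s1^-1 s1 s3 on 4 strands reduces by inverse Markov moves (closure unchanged at each step):
  Destabilize: the word has the form β·s3 where s3 occurs only as the final letter (β ∈ B_3); drop it and the last strand → 3 strands.
  Deconjugate: the word is γ·β·γ⁻¹ with γ = s1^-1 s1 (prefix) and γ⁻¹ = s1^-1 s1 (suffix); strip both.
Reduced to β = s1 s1 s2^-1 s1 s2^-1 s2^-1 on 3 strands, 6 crossings.
Both give the same β = s1 s1 s2^-1 s1 s2^-1 s2^-1 on 3 strands, so one state sum suffices:
Braid: s1 s1 s2^-1 s1 s2^-1 s2^-1 on 3 strands, 6 crossings.
Writhe w = (#positive) - (#negative) = 3 - 3 = 0.
Enumerate smoothing states for the bracket polynomial. There are 2^6 = 64 states.
For each crossing: s=0 is the vertical smoothing, s=1 horizontal. Crossing k contributes A^(sign_k * (1 - 2*s_k)); loop factor d = -A^2 - A^-2.
Tabulate the states by total A-exponent and number of loops L (A-exp: L × count):
  A^6: L=4 ×1
  A^4: L=3 ×6
  A^2: L=2 ×14, L=4 ×1
  A^0: L=1 ×13, L=3 ×7
  A^-2: L=2 ×14, L=4 ×1
  A^-4: L=3 ×6
  A^-6: L=4 ×1
Each group contributes A^e * Σ count * d^(L-1):
Powers of d = -A^2 - A^-2: d^2 = A^4 + 2 + A^-4; d^3 = -A^6 - 3*A^2 - 3*A^-2 - A^-6.
  A^6 * (d^3) = -A^12 - 3*A^8 - 3*A^4 - 1
  A^4 * (6*d^2) = 6*A^8 + 12*A^4 + 6
  A^2 * (14*d + d^3) = -A^8 - 17*A^4 - 17 - A^-4
  A^0 * (13 + 7*d^2) = 7*A^4 + 27 + 7*A^-4
  A^-2 * (14*d + d^3) = -A^4 - 17 - 17*A^-4 - A^-8
  A^-4 * (6*d^2) = 6 + 12*A^-4 + 6*A^-8
  A^-6 * (d^3) = -1 - 3*A^-4 - 3*A^-8 - A^-12
Summing the groups: <K> = -A^12 + 2*A^8 - 2*A^4 + 3 - 2*A^-4 + 2*A^-8 - A^-12
Normalise by the writhe: (-A^3)^(-w) = (-A^3)^(0) = 1, so f(A) = 1 * <K> = -A^12 + 2*A^8 - 2*A^4 + 3 - 2*A^-4 + 2*A^-8 - A^-12.
Substitute A = t^(-1/4), i.e. A^e → t^(-e/4): V(t) = -t^3 + 2*t^2 - 2*t + 3 - 2*t^-1 + 2*t^-2 - t^-3

Answer: -t^3 + 2*t^2 - 2*t + 3 - 2*t^-1 + 2*t^-2 - t^-3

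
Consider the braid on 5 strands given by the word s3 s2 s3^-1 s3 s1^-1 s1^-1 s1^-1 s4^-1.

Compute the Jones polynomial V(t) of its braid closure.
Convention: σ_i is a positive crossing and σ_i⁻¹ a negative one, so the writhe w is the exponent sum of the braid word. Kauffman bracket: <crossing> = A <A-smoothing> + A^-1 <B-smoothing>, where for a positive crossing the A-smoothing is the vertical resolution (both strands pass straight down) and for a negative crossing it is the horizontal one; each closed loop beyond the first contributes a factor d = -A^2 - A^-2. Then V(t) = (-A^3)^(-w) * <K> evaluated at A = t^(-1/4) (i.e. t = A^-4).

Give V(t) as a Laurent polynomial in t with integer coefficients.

The presented braid s3 s2 s3^-1 s3 s1^-1 s1^-1 s1^-1 s4^-1 on 5 strands reduces by inverse Markov moves (closure unchanged at each step):
  Destabilize: the word has the form β·s4^-1 where s4^-1 occurs only as the final letter (β ∈ B_4); drop it and the last strand → 4 strands.
Reduced to β = s3 s2 s3^-1 s3 s1^-1 s1^-1 s1^-1 on 4 strands, 7 crossings.
Compute on β:
First cancel adjacent σ_i σ_i⁻¹ pairs (Reidemeister II — same braid, same closure): s3 s2 s3^-1 s3 s1^-1 s1^-1 s1^-1 → s3 s2 s1^-1 s1^-1 s1^-1.
Braid: s3 s2 s1^-1 s1^-1 s1^-1 on 4 strands, 5 crossings.
Writhe w = (#positive) - (#negative) = 2 - 3 = -1.
Enumerate smoothing states for the bracket polynomial. There are 2^5 = 32 states.
Each crossing splits two ways (0=vertical, 1=horizontal). The state's weight is A^(#A-smoothings - #B-smoothings) * d^(loops - 1).
  state 00000: A-exp=-1, loops=4, term = A^-1 * d^3
  state 00001: A-exp=+1, loops=3, term = A^1 * d^2
  state 00010: A-exp=+1, loops=3, term = A^1 * d^2
  state 00011: A-exp=+3, loops=4, term = A^3 * d^3
  state 00100: A-exp=+1, loops=3, term = A^1 * d^2
  state 00101: A-exp=+3, loops=4, term = A^3 * d^3
  state 00110: A-exp=+3, loops=4, term = A^3 * d^3
  state 00111: A-exp=+5, loops=5, term = A^5 * d^4
  state 01000: A-exp=-3, loops=3, term = A^-3 * d^2
  state 01001: A-exp=-1, loops=2, term = A^-1 * d^1
  state 01010: A-exp=-1, loops=2, term = A^-1 * d^1
  state 01011: A-exp=+1, loops=3, term = A^1 * d^2
  state 01100: A-exp=-1, loops=2, term = A^-1 * d^1
  state 01101: A-exp=+1, loops=3, term = A^1 * d^2
  state 01110: A-exp=+1, loops=3, term = A^1 * d^2
  state 01111: A-exp=+3, loops=4, term = A^3 * d^3
  state 10000: A-exp=-3, loops=3, term = A^-3 * d^2
  state 10001: A-exp=-1, loops=2, term = A^-1 * d^1
  state 10010: A-exp=-1, loops=2, term = A^-1 * d^1
  state 10011: A-exp=+1, loops=3, term = A^1 * d^2
  state 10100: A-exp=-1, loops=2, term = A^-1 * d^1
  state 10101: A-exp=+1, loops=3, term = A^1 * d^2
  state 10110: A-exp=+1, loops=3, term = A^1 * d^2
  state 10111: A-exp=+3, loops=4, term = A^3 * d^3
  state 11000: A-exp=-5, loops=2, term = A^-5 * d^1
  state 11001: A-exp=-3, loops=1, term = A^-3 * d^0
  state 11010: A-exp=-3, loops=1, term = A^-3 * d^0
  state 11011: A-exp=-1, loops=2, term = A^-1 * d^1
  state 11100: A-exp=-3, loops=1, term = A^-3 * d^0
  state 11101: A-exp=-1, loops=2, term = A^-1 * d^1
  state 11110: A-exp=-1, loops=2, term = A^-1 * d^1
  state 11111: A-exp=+1, loops=3, term = A^1 * d^2
Collect the terms by A-exponent (count of states per loop number):
Powers of d = -A^2 - A^-2: d^2 = A^4 + 2 + A^-4; d^3 = -A^6 - 3*A^2 - 3*A^-2 - A^-6; d^4 = A^8 + 4*A^4 + 6 + 4*A^-4 + A^-8.
  A^5 * (d^4) = A^13 + 4*A^9 + 6*A^5 + 4*A + A^-3
  A^3 * (5*d^3) = -5*A^9 - 15*A^5 - 15*A - 5*A^-3
  A^1 * (10*d^2) = 10*A^5 + 20*A + 10*A^-3
  A^-1 * (9*d + d^3) = -A^5 - 12*A - 12*A^-3 - A^-7
  A^-3 * (3 + 2*d^2) = 2*A + 7*A^-3 + 2*A^-7
  A^-5 * (d) = -A^-3 - A^-7
Summing the groups: <K> = A^13 - A^9 - A
Normalise by the writhe: (-A^3)^(-w) = (-A^3)^(1) = -A^3, so f(A) = -A^3 * <K> = -A^16 + A^12 + A^4.
Substitute A = t^(-1/4), i.e. A^e → t^(-e/4): V(t) = t^-1 + t^-3 - t^-4

Answer: t^-1 + t^-3 - t^-4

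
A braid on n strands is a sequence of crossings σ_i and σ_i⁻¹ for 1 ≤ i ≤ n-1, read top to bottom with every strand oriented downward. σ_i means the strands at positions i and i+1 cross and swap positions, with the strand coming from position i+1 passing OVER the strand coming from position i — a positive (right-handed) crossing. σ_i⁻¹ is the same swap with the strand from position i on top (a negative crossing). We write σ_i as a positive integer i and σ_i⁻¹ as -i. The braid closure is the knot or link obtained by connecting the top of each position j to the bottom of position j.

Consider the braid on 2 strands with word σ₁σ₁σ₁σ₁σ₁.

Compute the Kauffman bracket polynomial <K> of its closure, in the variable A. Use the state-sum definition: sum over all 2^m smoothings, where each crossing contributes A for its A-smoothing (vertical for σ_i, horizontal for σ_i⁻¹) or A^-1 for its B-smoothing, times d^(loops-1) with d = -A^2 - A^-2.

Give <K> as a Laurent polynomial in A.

Braid: s1 s1 s1 s1 s1 on 2 strands, 5 crossings.
Writhe w = (#positive) - (#negative) = 5 - 0 = 5.
State-sum expansion of <K>. There are 2^5 = 32 states.
For each crossing: s=0 is the vertical smoothing, s=1 horizontal. Crossing k contributes A^(sign_k * (1 - 2*s_k)); loop factor d = -A^2 - A^-2.
  state 00000: A-exp=+5, loops=2, term = A^5 * d^1
  state 00001: A-exp=+3, loops=1, term = A^3 * d^0
  state 00010: A-exp=+3, loops=1, term = A^3 * d^0
  state 00011: A-exp=+1, loops=2, term = A^1 * d^1
  state 00100: A-exp=+3, loops=1, term = A^3 * d^0
  state 00101: A-exp=+1, loops=2, term = A^1 * d^1
  state 00110: A-exp=+1, loops=2, term = A^1 * d^1
  state 00111: A-exp=-1, loops=3, term = A^-1 * d^2
  state 01000: A-exp=+3, loops=1, term = A^3 * d^0
  state 01001: A-exp=+1, loops=2, term = A^1 * d^1
  state 01010: A-exp=+1, loops=2, term = A^1 * d^1
  state 01011: A-exp=-1, loops=3, term = A^-1 * d^2
  state 01100: A-exp=+1, loops=2, term = A^1 * d^1
  state 01101: A-exp=-1, loops=3, term = A^-1 * d^2
  state 01110: A-exp=-1, loops=3, term = A^-1 * d^2
  state 01111: A-exp=-3, loops=4, term = A^-3 * d^3
  state 10000: A-exp=+3, loops=1, term = A^3 * d^0
  state 10001: A-exp=+1, loops=2, term = A^1 * d^1
  state 10010: A-exp=+1, loops=2, term = A^1 * d^1
  state 10011: A-exp=-1, loops=3, term = A^-1 * d^2
  state 10100: A-exp=+1, loops=2, term = A^1 * d^1
  state 10101: A-exp=-1, loops=3, term = A^-1 * d^2
  state 10110: A-exp=-1, loops=3, term = A^-1 * d^2
  state 10111: A-exp=-3, loops=4, term = A^-3 * d^3
  state 11000: A-exp=+1, loops=2, term = A^1 * d^1
  state 11001: A-exp=-1, loops=3, term = A^-1 * d^2
  state 11010: A-exp=-1, loops=3, term = A^-1 * d^2
  state 11011: A-exp=-3, loops=4, term = A^-3 * d^3
  state 11100: A-exp=-1, loops=3, term = A^-1 * d^2
  state 11101: A-exp=-3, loops=4, term = A^-3 * d^3
  state 11110: A-exp=-3, loops=4, term = A^-3 * d^3
  state 11111: A-exp=-5, loops=5, term = A^-5 * d^4
Collect the terms by A-exponent (count of states per loop number):
Powers of d = -A^2 - A^-2: d^2 = A^4 + 2 + A^-4; d^3 = -A^6 - 3*A^2 - 3*A^-2 - A^-6; d^4 = A^8 + 4*A^4 + 6 + 4*A^-4 + A^-8.
  A^5 * (d) = -A^7 - A^3
  A^3 * (5) = 5*A^3
  A^1 * (10*d) = -10*A^3 - 10*A^-1
  A^-1 * (10*d^2) = 10*A^3 + 20*A^-1 + 10*A^-5
  A^-3 * (5*d^3) = -5*A^3 - 15*A^-1 - 15*A^-5 - 5*A^-9
  A^-5 * (d^4) = A^3 + 4*A^-1 + 6*A^-5 + 4*A^-9 + A^-13
Summing the groups: <K> = -A^7 - A^-1 + A^-5 - A^-9 + A^-13

Answer: -A^7 - A^-1 + A^-5 - A^-9 + A^-13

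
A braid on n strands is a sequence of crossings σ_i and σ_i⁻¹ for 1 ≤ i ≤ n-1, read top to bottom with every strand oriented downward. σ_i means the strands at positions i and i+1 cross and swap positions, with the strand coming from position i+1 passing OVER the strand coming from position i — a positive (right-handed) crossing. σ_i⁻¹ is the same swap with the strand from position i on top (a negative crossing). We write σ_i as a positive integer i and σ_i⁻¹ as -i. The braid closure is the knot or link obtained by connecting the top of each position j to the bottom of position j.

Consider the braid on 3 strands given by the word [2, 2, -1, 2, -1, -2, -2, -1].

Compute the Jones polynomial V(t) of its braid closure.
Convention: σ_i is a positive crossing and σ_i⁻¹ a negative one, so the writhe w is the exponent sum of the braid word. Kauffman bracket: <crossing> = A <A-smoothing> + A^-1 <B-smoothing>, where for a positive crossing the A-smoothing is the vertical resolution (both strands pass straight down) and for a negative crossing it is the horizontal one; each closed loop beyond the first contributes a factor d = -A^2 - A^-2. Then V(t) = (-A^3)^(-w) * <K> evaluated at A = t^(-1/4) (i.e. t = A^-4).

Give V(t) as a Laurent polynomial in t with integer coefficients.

Braid: s2 s2 s1^-1 s2 s1^-1 s2^-1 s2^-1 s1^-1 on 3 strands, 8 crossings.
Writhe w = (#positive) - (#negative) = 3 - 5 = -2.
State-sum expansion of <K>. There are 2^8 = 256 states.
Each crossing splits two ways (0=vertical, 1=horizontal). The state's weight is A^(#A-smoothings - #B-smoothings) * d^(loops - 1).
Tabulate the states by total A-exponent and number of loops L (A-exp: L × count):
  A^8: L=4 ×1
  A^6: L=3 ×8
  A^4: L=2 ×23, L=4 ×5
  A^2: L=1 ×22, L=3 ×33, L=5 ×1
  A^0: L=2 ×52, L=4 ×18
  A^-2: L=1 ×13, L=3 ×37, L=5 ×6
  A^-4: L=2 ×14, L=4 ×13, L=6 ×1
  A^-6: L=3 ×6, L=5 ×2
  A^-8: L=4 ×1
Each group contributes A^e * Σ count * d^(L-1):
Powers of d = -A^2 - A^-2: d^2 = A^4 + 2 + A^-4; d^3 = -A^6 - 3*A^2 - 3*A^-2 - A^-6; d^4 = A^8 + 4*A^4 + 6 + 4*A^-4 + A^-8; d^5 = -A^10 - 5*A^6 - 10*A^2 - 10*A^-2 - 5*A^-6 - A^-10.
  A^8 * (d^3) = -A^14 - 3*A^10 - 3*A^6 - A^2
  A^6 * (8*d^2) = 8*A^10 + 16*A^6 + 8*A^2
  A^4 * (23*d + 5*d^3) = -5*A^10 - 38*A^6 - 38*A^2 - 5*A^-2
  A^2 * (22 + 33*d^2 + d^4) = A^10 + 37*A^6 + 94*A^2 + 37*A^-2 + A^-6
  A^0 * (52*d + 18*d^3) = -18*A^6 - 106*A^2 - 106*A^-2 - 18*A^-6
  A^-2 * (13 + 37*d^2 + 6*d^4) = 6*A^6 + 61*A^2 + 123*A^-2 + 61*A^-6 + 6*A^-10
  A^-4 * (14*d + 13*d^3 + d^5) = -A^6 - 18*A^2 - 63*A^-2 - 63*A^-6 - 18*A^-10 - A^-14
  A^-6 * (6*d^2 + 2*d^4) = 2*A^2 + 14*A^-2 + 24*A^-6 + 14*A^-10 + 2*A^-14
  A^-8 * (d^3) = -A^-2 - 3*A^-6 - 3*A^-10 - A^-14
Summing the groups: <K> = -A^14 + A^10 - A^6 + 2*A^2 - A^-2 + 2*A^-6 - A^-10
Normalise by the writhe: (-A^3)^(-w) = (-A^3)^(2) = A^6, so f(A) = A^6 * <K> = -A^20 + A^16 - A^12 + 2*A^8 - A^4 + 2 - A^-4.
Substitute A = t^(-1/4), i.e. A^e → t^(-e/4): V(t) = -t + 2 - t^-1 + 2*t^-2 - t^-3 + t^-4 - t^-5

Answer: -t + 2 - t^-1 + 2*t^-2 - t^-3 + t^-4 - t^-5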